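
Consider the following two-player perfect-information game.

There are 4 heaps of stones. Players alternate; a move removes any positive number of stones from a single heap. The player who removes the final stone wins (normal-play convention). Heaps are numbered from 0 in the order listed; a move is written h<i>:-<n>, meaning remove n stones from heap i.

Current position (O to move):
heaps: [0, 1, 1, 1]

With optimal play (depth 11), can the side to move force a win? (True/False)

ply 1, O at (0,1,1,1) | h1:-1=+1→(0,0,1,1)*; h2:-1=+1→(0,1,0,1); h3:-1=+1→(0,1,1,0)
ply 2, X at (0,0,1,1) | h2:-1=-1→(0,0,0,1)*; h3:-1=-1→(0,0,1,0)
ply 3, O at (0,0,0,1) | h3:-1=+1→(0,0,0,0)*
ply 4: (0,0,0,0) is terminal -1 (X); from (0,1,1,1) depth 11

O winning at [(0,1,1,1)]: True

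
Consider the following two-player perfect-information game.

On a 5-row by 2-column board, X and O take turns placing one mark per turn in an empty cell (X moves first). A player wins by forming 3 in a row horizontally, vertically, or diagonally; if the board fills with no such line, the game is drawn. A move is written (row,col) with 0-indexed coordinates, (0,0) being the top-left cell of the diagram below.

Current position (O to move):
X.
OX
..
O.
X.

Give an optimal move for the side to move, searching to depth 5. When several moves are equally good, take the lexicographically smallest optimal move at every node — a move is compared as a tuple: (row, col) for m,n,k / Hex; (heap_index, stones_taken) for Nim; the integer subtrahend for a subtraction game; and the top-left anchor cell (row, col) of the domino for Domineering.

ply 1, O at X./OX/../O./X. | (0,1)=+0→XO/OX/../O./X.; (2,0)=+1→X./OX/O./O./X.*; (2,1)=+0→X./OX/.O/O./X.; (3,1)=+0→X./OX/../OO/X.; (4,1)=+0→X./OX/../O./XO
ply 2: X./OX/O./O./X. is terminal -1 (X); from X./OX/../O./X. depth 5

O's best at [X./OX/../O./X.]: (2,0)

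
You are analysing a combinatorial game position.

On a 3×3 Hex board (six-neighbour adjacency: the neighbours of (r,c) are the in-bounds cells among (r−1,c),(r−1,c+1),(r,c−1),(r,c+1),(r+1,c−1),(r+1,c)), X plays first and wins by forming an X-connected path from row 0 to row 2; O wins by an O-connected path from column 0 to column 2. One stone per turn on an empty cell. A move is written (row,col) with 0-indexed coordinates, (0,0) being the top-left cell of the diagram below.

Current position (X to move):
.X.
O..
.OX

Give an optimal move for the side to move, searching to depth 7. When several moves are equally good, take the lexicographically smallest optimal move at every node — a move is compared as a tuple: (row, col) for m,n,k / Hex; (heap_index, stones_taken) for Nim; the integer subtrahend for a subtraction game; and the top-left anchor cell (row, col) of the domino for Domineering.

[.X./O../.OX] X move#1: (0,0):-1/XX./O../.OX, (0,2):-1/.XX/O../.OX, (1,1):+1/.X./OX./.OX*, (1,2):+1/.X./O.X/.OX, (2,0):-1/.X./O../XOX
[.X./OX./.OX] O move#2: (0,0):-1/OX./OX./.OX*, (0,2):-1/.XO/OX./.OX, (1,2):-1/.X./OXO/.OX, (2,0):-1/.X./OX./OOX
[OX./OX./.OX] X move#3: (0,2):+1/OXX/OX./.OX*, (1,2):+1/OX./OXX/.OX, (2,0):+1/OX./OX./XOX
[OXX/OX./.OX] O move#4: (1,2):-1/OXX/OXO/.OX*, (2,0):-1/OXX/OX./OOX
[OXX/OXO/.OX] X move#5: (2,0):+1/OXX/OXO/XOX*
[OXX/OXO/XOX] end (terminal -1, O#6); searched .X./O../.OX to 7

X's best at [.X./O../.OX]: (1,1)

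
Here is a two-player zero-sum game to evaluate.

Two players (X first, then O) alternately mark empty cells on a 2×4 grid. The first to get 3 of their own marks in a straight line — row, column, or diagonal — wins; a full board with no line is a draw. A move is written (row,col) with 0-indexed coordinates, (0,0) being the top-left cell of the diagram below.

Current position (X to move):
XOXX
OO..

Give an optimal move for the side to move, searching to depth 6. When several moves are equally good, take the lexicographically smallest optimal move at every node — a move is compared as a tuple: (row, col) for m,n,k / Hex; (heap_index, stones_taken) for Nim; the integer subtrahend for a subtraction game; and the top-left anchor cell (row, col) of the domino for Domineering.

ply 1, X at XOXX/OO.. | (1,2)=+0→XOXX/OOX.*; (1,3)=-1→XOXX/OO.X
ply 2, O at XOXX/OOX. | (1,3)=+0→XOXX/OOXO*
ply 3: XOXX/OOXO is terminal +0 (X); from XOXX/OO.. depth 6

X's best at [XOXX/OO..]: (1,2)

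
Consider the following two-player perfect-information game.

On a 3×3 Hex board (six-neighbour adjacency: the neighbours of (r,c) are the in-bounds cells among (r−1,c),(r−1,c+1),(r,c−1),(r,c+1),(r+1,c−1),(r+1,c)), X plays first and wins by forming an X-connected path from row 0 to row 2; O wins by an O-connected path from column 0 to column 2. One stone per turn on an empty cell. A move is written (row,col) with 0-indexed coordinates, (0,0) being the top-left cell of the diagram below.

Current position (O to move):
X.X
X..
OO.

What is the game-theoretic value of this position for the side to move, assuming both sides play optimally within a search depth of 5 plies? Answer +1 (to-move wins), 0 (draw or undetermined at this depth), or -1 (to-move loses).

p1 O@[X.X/X../OO.]: (0,1)[XOX/X../OO.]+1* (1,1)[X.X/XO./OO.]+1 (1,2)[X.X/X.O/OO.]+1 (2,2)[X.X/X../OOO]+1
p2 X@[XOX/X../OO.]: (1,1)[XOX/XX./OO.]-1* (1,2)[XOX/X.X/OO.]-1 (2,2)[XOX/X../OOX]-1
p3 O@[XOX/XX./OO.]: (1,2)[XOX/XXO/OO.]+1* (2,2)[XOX/XX./OOO]+1
p4 X@[XOX/XXO/OO.] terminal -1; root [X.X/X../OO.] d5

value(X.X/X../OO., O) = +1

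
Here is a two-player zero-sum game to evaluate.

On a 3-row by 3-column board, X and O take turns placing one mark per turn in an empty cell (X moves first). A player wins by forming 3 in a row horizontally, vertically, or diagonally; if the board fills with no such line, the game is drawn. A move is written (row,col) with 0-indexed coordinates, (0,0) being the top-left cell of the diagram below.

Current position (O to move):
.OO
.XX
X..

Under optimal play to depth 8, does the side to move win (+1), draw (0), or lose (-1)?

[.OO/.XX/X..] O move#1: (0,0):+1/OOO/.XX/X..*, (1,0):+0/.OO/OXX/X.., (2,1):-1/.OO/.XX/XO., (2,2):-1/.OO/.XX/X.O
[OOO/.XX/X..] end (terminal -1, X#2); searched .OO/.XX/X.. to 8

value(.OO/.XX/X.., O) = +1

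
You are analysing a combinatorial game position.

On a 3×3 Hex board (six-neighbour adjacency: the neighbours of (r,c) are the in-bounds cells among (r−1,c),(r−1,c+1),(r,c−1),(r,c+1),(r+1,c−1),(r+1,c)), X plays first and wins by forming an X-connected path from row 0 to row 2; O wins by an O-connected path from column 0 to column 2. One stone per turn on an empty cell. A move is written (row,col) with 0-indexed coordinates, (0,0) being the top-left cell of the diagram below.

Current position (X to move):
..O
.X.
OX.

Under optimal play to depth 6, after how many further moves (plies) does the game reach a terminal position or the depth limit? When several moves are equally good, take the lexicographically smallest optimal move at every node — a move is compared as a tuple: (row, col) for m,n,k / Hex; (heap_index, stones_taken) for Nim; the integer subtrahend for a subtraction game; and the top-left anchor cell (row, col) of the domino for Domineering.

p1 X@[..O/.X./OX.]: (0,0)[X.O/.X./OX.]+1* (0,1)[.XO/.X./OX.]+1 (1,0)[..O/XX./OX.]+1 (1,2)[..O/.XX/OX.]-1 (2,2)[..O/.X./OXX]-1
p2 O@[X.O/.X./OX.]: (0,1)[XOO/.X./OX.]-1* (1,0)[X.O/OX./OX.]-1 (1,2)[X.O/.XO/OX.]-1 (2,2)[X.O/.X./OXO]-1
p3 X@[XOO/.X./OX.]: (1,0)[XOO/XX./OX.]+1* (1,2)[XOO/.XX/OX.]-1 (2,2)[XOO/.X./OXX]-1
p4 O@[XOO/XX./OX.] terminal -1; root [..O/.X./OX.] d6

PV length from [..O/.X./OX.]: 3 plies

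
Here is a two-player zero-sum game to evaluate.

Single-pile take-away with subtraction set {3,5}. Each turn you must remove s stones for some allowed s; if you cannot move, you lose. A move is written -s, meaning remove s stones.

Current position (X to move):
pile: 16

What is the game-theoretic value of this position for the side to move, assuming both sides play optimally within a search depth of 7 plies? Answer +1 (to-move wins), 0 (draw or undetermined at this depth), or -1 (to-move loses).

value(16, X) = -1

p1 X@[16]: -3[13]-1* -5[11]-1
p2 O@[13]: -3[10]+1* -5[8]+1
p3 X@[10]: -3[7]-1* -5[5]-1
p4 O@[7]: -3[4]-1 -5[2]+1*
p5 X@[2] terminal -1; root [16] d7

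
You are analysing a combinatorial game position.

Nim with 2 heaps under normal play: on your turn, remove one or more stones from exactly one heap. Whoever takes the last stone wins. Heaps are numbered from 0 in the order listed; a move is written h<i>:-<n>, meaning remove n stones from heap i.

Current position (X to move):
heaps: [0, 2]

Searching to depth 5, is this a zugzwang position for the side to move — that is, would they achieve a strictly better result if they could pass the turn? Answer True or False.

zugzwang((0,2), X) = False

p1 X@[(0,2)]: h1:-1[(0,1)]-1 h1:-2[(0,0)]+1*
p2 O@[(0,0)] terminal -1; root [(0,2)] d5
suppose X passes — search the same position with O to move:
pass> p1 O@[(0,2)]: h1:-1[(0,1)]-1 h1:-2[(0,0)]+1*
pass> p2 X@[(0,0)] terminal -1; root [(0,2)] d5
for X: play +1, pass -1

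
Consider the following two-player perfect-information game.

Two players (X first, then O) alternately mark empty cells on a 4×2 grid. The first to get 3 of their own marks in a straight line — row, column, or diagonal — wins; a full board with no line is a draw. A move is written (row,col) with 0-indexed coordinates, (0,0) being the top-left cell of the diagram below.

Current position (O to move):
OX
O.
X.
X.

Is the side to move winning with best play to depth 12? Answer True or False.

[OX/O./X./X.] O move#1: (1,1):+0/OX/OO/X./X.*, (2,1):+0/OX/O./XO/X., (3,1):+0/OX/O./X./XO
[OX/OO/X./X.] X move#2: (2,1):+0/OX/OO/XX/X.*, (3,1):+0/OX/OO/X./XX
[OX/OO/XX/X.] O move#3: (3,1):+0/OX/OO/XX/XO*
[OX/OO/XX/XO] end (terminal +0, X#4); searched OX/O./X./X. to 12

O winning at [OX/O./X./X.]: False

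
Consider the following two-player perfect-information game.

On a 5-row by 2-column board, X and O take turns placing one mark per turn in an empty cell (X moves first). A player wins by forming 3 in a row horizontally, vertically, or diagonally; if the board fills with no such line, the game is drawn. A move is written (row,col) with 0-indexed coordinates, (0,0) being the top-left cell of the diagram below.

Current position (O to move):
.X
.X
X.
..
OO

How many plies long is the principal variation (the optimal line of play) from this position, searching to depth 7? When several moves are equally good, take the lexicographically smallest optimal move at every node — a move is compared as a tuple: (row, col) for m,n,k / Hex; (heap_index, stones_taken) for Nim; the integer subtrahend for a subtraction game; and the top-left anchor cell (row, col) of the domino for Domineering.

p1 O@[.X/.X/X./../OO]: (0,0)[OX/.X/X./../OO]-1 (1,0)[.X/OX/X./../OO]-1 (2,1)[.X/.X/XO/../OO]+0* (3,0)[.X/.X/X./O./OO]-1 (3,1)[.X/.X/X./.O/OO]-1
p2 X@[.X/.X/XO/../OO]: (0,0)[XX/.X/XO/../OO]-1 (1,0)[.X/XX/XO/../OO]-1 (3,0)[.X/.X/XO/X./OO]-1 (3,1)[.X/.X/XO/.X/OO]+0*
p3 O@[.X/.X/XO/.X/OO]: (0,0)[OX/.X/XO/.X/OO]+0* (1,0)[.X/OX/XO/.X/OO]+0 (3,0)[.X/.X/XO/OX/OO]+0
p4 X@[OX/.X/XO/.X/OO]: (1,0)[OX/XX/XO/.X/OO]+0* (3,0)[OX/.X/XO/XX/OO]+0
p5 O@[OX/XX/XO/.X/OO]: (3,0)[OX/XX/XO/OX/OO]+0*
p6 X@[OX/XX/XO/OX/OO] terminal +0; root [.X/.X/X./../OO] d7

PV length from [.X/.X/X./../OO]: 5 plies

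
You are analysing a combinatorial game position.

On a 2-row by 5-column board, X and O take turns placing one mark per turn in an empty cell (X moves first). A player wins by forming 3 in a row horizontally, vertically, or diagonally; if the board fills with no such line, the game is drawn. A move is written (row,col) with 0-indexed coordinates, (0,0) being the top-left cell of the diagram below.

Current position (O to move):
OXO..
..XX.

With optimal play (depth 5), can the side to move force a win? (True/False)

O winning at [OXO../..XX.]: False

ply 1, O at OXO../..XX. | (0,3)=-1→OXOO./..XX.*; (0,4)=-1→OXO.O/..XX.; (1,0)=-1→OXO../O.XX.; (1,1)=-1→OXO../.OXX.; (1,4)=-1→OXO../..XXO
ply 2, X at OXOO./..XX. | (0,4)=+1→OXOOX/..XX.*; (1,0)=-1→OXOO./X.XX.; (1,1)=+1→OXOO./.XXX.; (1,4)=+1→OXOO./..XXX
ply 3, O at OXOOX/..XX. | (1,0)=-1→OXOOX/O.XX.*; (1,1)=-1→OXOOX/.OXX.; (1,4)=-1→OXOOX/..XXO
ply 4, X at OXOOX/O.XX. | (1,1)=+1→OXOOX/OXXX.*; (1,4)=+1→OXOOX/O.XXX
ply 5: OXOOX/OXXX. is terminal -1 (O); from OXO../..XX. depth 5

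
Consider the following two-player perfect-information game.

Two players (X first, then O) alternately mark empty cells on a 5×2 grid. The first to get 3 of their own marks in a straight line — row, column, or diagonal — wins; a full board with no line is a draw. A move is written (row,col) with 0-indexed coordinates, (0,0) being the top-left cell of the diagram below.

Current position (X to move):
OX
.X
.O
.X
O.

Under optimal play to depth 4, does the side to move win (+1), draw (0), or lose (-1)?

p1 X@[OX/.X/.O/.X/O.]: (1,0)[OX/XX/.O/.X/O.]+0* (2,0)[OX/.X/XO/.X/O.]+0 (3,0)[OX/.X/.O/XX/O.]+0 (4,1)[OX/.X/.O/.X/OX]-1
p2 O@[OX/XX/.O/.X/O.]: (2,0)[OX/XX/OO/.X/O.]+0* (3,0)[OX/XX/.O/OX/O.]+0 (4,1)[OX/XX/.O/.X/OO]+0
p3 X@[OX/XX/OO/.X/O.]: (3,0)[OX/XX/OO/XX/O.]+0* (4,1)[OX/XX/OO/.X/OX]-1
p4 O@[OX/XX/OO/XX/O.]: (4,1)[OX/XX/OO/XX/OO]+0*
p5 X@[OX/XX/OO/XX/OO] terminal +0; root [OX/.X/.O/.X/O.] d4

value(OX/.X/.O/.X/O., X) = 0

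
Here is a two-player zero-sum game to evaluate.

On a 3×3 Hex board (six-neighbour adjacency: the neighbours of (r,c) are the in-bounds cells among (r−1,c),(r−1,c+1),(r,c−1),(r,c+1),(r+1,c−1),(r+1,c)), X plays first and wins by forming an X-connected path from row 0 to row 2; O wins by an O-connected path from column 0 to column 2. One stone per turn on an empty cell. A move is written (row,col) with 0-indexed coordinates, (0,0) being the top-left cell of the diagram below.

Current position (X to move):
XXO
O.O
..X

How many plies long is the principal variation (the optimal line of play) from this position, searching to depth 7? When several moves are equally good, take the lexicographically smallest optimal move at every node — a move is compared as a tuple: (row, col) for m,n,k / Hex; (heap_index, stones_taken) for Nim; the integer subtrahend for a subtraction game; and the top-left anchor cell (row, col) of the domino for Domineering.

ply 1, X at XXO/O.O/..X | (1,1)=+1→XXO/OXO/..X*; (2,0)=-1→XXO/O.O/X.X; (2,1)=-1→XXO/O.O/.XX
ply 2, O at XXO/OXO/..X | (2,0)=-1→XXO/OXO/O.X*; (2,1)=-1→XXO/OXO/.OX
ply 3, X at XXO/OXO/O.X | (2,1)=+1→XXO/OXO/OXX*
ply 4: XXO/OXO/OXX is terminal -1 (O); from XXO/O.O/..X depth 7

PV length from [XXO/O.O/..X]: 3 plies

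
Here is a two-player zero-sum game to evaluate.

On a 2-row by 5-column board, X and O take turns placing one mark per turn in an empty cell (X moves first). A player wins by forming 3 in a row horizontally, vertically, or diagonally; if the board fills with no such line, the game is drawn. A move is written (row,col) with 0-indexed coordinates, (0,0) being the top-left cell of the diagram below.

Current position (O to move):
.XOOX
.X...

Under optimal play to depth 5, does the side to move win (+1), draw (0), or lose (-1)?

p1 O@[.XOOX/.X...]: (0,0)[OXOOX/.X...]-1 (1,0)[.XOOX/OX...]+0* (1,2)[.XOOX/.XO..]+0 (1,3)[.XOOX/.X.O.]+0 (1,4)[.XOOX/.X..O]-1
p2 X@[.XOOX/OX...]: (0,0)[XXOOX/OX...]+0* (1,2)[.XOOX/OXX..]+0 (1,3)[.XOOX/OX.X.]+0 (1,4)[.XOOX/OX..X]+0
p3 O@[XXOOX/OX...]: (1,2)[XXOOX/OXO..]+0* (1,3)[XXOOX/OX.O.]+0 (1,4)[XXOOX/OX..O]+0
p4 X@[XXOOX/OXO..]: (1,3)[XXOOX/OXOX.]+0* (1,4)[XXOOX/OXO.X]+0
p5 O@[XXOOX/OXOX.]: (1,4)[XXOOX/OXOXO]+0*
p6 X@[XXOOX/OXOXO] terminal +0; root [.XOOX/.X...] d5

value(.XOOX/.X..., O) = 0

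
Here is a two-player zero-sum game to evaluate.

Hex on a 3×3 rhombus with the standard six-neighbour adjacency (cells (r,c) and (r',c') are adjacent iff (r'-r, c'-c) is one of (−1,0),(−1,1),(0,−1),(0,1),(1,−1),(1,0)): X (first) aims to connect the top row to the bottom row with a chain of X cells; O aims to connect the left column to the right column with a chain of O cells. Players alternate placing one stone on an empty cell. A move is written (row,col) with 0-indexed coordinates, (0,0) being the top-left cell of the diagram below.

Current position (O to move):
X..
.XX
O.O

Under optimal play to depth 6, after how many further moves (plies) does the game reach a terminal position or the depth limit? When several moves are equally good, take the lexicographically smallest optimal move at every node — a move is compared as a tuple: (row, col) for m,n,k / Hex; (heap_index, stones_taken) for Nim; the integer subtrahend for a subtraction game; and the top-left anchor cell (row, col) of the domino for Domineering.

PV length from [X../.XX/O.O]: 1 ply

ply 1, O at X../.XX/O.O | (0,1)=-1→XO./.XX/O.O; (0,2)=-1→X.O/.XX/O.O; (1,0)=-1→X../OXX/O.O; (2,1)=+1→X../.XX/OOO*
ply 2: X../.XX/OOO is terminal -1 (X); from X../.XX/O.O depth 6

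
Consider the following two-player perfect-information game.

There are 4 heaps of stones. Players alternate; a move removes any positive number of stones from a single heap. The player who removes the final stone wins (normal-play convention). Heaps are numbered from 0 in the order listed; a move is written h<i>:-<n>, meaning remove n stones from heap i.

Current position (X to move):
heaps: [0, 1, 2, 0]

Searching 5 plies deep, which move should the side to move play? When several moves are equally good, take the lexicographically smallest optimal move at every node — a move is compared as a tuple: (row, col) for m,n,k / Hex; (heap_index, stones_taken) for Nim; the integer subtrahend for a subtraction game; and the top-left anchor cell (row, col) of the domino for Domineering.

X's best at [(0,1,2,0)]: h2:-1

ply 1, X at (0,1,2,0) | h1:-1=-1→(0,0,2,0); h2:-1=+1→(0,1,1,0)*; h2:-2=-1→(0,1,0,0)
ply 2, O at (0,1,1,0) | h1:-1=-1→(0,0,1,0)*; h2:-1=-1→(0,1,0,0)
ply 3, X at (0,0,1,0) | h2:-1=+1→(0,0,0,0)*
ply 4: (0,0,0,0) is terminal -1 (O); from (0,1,2,0) depth 5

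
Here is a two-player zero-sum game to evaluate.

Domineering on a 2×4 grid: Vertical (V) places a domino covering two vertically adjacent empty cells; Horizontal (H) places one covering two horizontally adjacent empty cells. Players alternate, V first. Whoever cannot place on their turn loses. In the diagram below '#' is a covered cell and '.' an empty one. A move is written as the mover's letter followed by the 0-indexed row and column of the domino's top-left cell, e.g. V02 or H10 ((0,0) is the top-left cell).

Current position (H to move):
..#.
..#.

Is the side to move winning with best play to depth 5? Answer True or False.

[..#./..#.] H move#1: H00:+1/###./..#.*, H10:+1/..#./###.
[###./..#.] V move#2: V03:-1/####/..##*
[####/..##] H move#3: H10:+1/####/####*
[####/####] end (terminal -1, V#4); searched ..#./..#. to 5

H winning at [..#./..#.]: True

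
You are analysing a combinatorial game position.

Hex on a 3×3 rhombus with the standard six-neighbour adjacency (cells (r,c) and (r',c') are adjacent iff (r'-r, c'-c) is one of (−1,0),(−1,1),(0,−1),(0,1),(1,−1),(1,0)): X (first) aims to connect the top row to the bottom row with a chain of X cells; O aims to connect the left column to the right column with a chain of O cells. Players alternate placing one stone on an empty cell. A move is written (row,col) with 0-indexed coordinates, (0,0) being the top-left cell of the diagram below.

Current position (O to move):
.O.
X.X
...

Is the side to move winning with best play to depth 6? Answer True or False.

[.O./X.X/...] O move#1: (0,0):-1/OO./X.X/...*, (0,2):-1/.OO/X.X/..., (1,1):-1/.O./XOX/..., (2,0):-1/.O./X.X/O.., (2,1):-1/.O./X.X/.O., (2,2):-1/.O./X.X/..O
[OO./X.X/...] X move#2: (0,2):+1/OOX/X.X/...*, (1,1):-1/OO./XXX/..., (2,0):-1/OO./X.X/X.., (2,1):-1/OO./X.X/.X., (2,2):-1/OO./X.X/..X
[OOX/X.X/...] O move#3: (1,1):-1/OOX/XOX/...*, (2,0):-1/OOX/X.X/O.., (2,1):-1/OOX/X.X/.O., (2,2):-1/OOX/X.X/..O
[OOX/XOX/...] X move#4: (2,0):+1/OOX/XOX/X..*, (2,1):+1/OOX/XOX/.X., (2,2):+1/OOX/XOX/..X
[OOX/XOX/X..] O move#5: (2,1):-1/OOX/XOX/XO.*, (2,2):-1/OOX/XOX/X.O
[OOX/XOX/XO.] X move#6: (2,2):+1/OOX/XOX/XOX*
[OOX/XOX/XOX] end (terminal -1, O#7); searched .O./X.X/... to 6

O winning at [.O./X.X/...]: False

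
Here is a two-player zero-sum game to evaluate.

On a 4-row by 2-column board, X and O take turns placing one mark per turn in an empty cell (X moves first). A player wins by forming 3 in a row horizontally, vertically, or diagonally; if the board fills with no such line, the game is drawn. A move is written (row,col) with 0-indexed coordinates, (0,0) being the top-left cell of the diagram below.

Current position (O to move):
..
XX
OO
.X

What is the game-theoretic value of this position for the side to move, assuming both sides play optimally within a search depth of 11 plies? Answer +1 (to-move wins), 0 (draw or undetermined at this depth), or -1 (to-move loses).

[../XX/OO/.X] O move#1: (0,0):+0/O./XX/OO/.X*, (0,1):+0/.O/XX/OO/.X, (3,0):+0/../XX/OO/OX
[O./XX/OO/.X] X move#2: (0,1):+0/OX/XX/OO/.X*, (3,0):+0/O./XX/OO/XX
[OX/XX/OO/.X] O move#3: (3,0):+0/OX/XX/OO/OX*
[OX/XX/OO/OX] end (terminal +0, X#4); searched ../XX/OO/.X to 11

value(../XX/OO/.X, O) = 0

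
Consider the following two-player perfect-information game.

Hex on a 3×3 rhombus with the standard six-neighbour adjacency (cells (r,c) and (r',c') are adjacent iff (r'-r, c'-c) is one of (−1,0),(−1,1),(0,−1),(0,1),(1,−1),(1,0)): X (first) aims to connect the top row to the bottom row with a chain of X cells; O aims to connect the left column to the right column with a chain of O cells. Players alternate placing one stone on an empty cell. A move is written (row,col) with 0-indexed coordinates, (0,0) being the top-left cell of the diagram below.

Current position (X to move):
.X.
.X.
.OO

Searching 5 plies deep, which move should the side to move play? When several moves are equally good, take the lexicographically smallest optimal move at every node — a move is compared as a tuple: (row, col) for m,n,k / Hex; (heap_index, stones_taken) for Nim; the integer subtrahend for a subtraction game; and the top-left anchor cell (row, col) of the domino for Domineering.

X's best at [.X./.X./.OO]: (2,0)

[.X./.X./.OO] X move#1: (0,0):-1/XX./.X./.OO, (0,2):-1/.XX/.X./.OO, (1,0):-1/.X./XX./.OO, (1,2):-1/.X./.XX/.OO, (2,0):+1/.X./.X./XOO*
[.X./.X./XOO] end (terminal -1, O#2); searched .X./.X./.OO to 5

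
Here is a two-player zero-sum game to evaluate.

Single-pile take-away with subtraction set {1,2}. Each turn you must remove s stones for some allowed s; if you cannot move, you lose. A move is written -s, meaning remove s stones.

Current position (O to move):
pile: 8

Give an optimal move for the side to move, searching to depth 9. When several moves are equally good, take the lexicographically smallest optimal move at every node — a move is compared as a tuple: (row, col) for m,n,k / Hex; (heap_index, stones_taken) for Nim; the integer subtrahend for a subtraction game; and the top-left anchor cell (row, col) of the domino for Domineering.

O's best at [8]: -2

[8] O move#1: -1:-1/7, -2:+1/6*
[6] X move#2: -1:-1/5*, -2:-1/4
[5] O move#3: -1:-1/4, -2:+1/3*
[3] X move#4: -1:-1/2*, -2:-1/1
[2] O move#5: -1:-1/1, -2:+1/0*
[0] end (terminal -1, X#6); searched 8 to 9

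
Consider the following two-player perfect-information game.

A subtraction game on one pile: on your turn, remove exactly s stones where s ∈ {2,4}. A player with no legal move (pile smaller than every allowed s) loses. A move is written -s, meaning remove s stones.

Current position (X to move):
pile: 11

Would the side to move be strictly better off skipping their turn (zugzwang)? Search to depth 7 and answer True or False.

zugzwang(11, X) = False

ply 1, X at 11 | -2=-1→9; -4=+1→7*
ply 2, O at 7 | -2=-1→5*; -4=-1→3
ply 3, X at 5 | -2=-1→3; -4=+1→1*
ply 4: 1 is terminal -1 (O); from 11 depth 7
suppose X passes — search the same position with O to move:
pass> ply 1, O at 11 | -2=-1→9; -4=+1→7*
pass> ply 2, X at 7 | -2=-1→5*; -4=-1→3
pass> ply 3, O at 5 | -2=-1→3; -4=+1→1*
pass> ply 4: 1 is terminal -1 (X); from 11 depth 7
for X: play +1, pass -1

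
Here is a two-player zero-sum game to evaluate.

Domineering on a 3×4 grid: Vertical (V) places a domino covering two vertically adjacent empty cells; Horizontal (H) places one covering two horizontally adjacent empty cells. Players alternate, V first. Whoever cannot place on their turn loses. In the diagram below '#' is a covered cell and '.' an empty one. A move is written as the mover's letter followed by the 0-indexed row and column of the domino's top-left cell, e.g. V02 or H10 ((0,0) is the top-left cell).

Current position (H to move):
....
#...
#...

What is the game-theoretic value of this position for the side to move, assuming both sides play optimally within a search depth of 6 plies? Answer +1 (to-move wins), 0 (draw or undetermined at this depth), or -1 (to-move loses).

ply 1, H at ..../#.../#... | H00=-1→##../#.../#...; H01=-1→.##./#.../#...; H02=-1→..##/#.../#...; H11=+1→..../###./#...*; H12=+1→..../#.##/#...; H21=-1→..../#.../###.; H22=-1→..../#.../#.##
ply 2, V at ..../###./#... | V03=-1→...#/####/#...*; V13=-1→..../####/#..#
ply 3, H at ...#/####/#... | H00=+1→##.#/####/#...*; H01=+1→.###/####/#...; H21=+1→...#/####/###.; H22=+1→...#/####/#.##
ply 4: ##.#/####/#... is terminal -1 (V); from ..../#.../#... depth 6

value(..../#.../#..., H) = +1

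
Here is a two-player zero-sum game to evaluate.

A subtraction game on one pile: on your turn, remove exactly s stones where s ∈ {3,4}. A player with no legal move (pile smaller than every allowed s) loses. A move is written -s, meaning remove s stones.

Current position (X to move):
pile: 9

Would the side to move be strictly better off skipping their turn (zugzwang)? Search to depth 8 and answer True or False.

ply 1, X at 9 | -3=-1→6*; -4=-1→5
ply 2, O at 6 | -3=-1→3; -4=+1→2*
ply 3: 2 is terminal -1 (X); from 9 depth 8
if X skipped the turn, O would face:
~ ply 1, O at 9 | -3=-1→6*; -4=-1→5
~ ply 2, X at 6 | -3=-1→3; -4=+1→2*
~ ply 3: 2 is terminal -1 (O); from 9 depth 8
compare (X): move=-1 vs pass=+1

zugzwang(9, X) = True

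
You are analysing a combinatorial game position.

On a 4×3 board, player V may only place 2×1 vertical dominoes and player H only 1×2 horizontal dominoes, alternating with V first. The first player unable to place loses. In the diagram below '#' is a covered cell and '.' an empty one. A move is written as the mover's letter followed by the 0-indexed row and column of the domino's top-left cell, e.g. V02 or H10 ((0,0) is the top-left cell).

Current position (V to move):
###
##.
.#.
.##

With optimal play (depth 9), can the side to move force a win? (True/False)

p1 V@[###/##./.#./.##]: V12[###/###/.##/.##]+1* V20[###/##./##./###]+1
p2 H@[###/###/.##/.##] terminal -1; root [###/##./.#./.##] d9

V winning at [###/##./.#./.##]: True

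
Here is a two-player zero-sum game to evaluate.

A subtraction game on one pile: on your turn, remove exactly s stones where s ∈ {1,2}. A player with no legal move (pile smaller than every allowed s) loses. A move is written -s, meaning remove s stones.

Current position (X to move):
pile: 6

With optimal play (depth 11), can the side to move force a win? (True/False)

X winning at [6]: False

[6] X move#1: -1:-1/5*, -2:-1/4
[5] O move#2: -1:-1/4, -2:+1/3*
[3] X move#3: -1:-1/2*, -2:-1/1
[2] O move#4: -1:-1/1, -2:+1/0*
[0] end (terminal -1, X#5); searched 6 to 11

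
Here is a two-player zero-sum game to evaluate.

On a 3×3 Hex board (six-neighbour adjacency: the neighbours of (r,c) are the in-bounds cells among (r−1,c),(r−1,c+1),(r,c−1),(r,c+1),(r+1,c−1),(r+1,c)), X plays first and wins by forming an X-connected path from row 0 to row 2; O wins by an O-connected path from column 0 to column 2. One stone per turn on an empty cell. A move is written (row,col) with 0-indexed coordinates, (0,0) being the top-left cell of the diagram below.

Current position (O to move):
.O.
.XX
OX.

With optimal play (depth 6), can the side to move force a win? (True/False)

O winning at [.O./.XX/OX.]: True

ply 1, O at .O./.XX/OX. | (0,0)=-1→OO./.XX/OX.; (0,2)=+1→.OO/.XX/OX.*; (1,0)=-1→.O./OXX/OX.; (2,2)=-1→.O./.XX/OXO
ply 2, X at .OO/.XX/OX. | (0,0)=-1→XOO/.XX/OX.*; (1,0)=-1→.OO/XXX/OX.; (2,2)=-1→.OO/.XX/OXX
ply 3, O at XOO/.XX/OX. | (1,0)=+1→XOO/OXX/OX.*; (2,2)=-1→XOO/.XX/OXO
ply 4: XOO/OXX/OX. is terminal -1 (X); from .O./.XX/OX. depth 6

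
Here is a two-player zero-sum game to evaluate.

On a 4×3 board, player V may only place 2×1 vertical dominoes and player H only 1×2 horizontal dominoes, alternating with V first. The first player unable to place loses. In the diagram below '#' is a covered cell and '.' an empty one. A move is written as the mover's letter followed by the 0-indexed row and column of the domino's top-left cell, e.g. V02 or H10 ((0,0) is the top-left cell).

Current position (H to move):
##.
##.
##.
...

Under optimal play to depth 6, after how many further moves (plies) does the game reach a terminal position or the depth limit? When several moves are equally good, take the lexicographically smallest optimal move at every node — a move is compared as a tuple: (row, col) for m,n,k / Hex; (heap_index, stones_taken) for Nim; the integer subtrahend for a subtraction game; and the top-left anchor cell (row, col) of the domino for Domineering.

PV length from [##./##./##./...]: 2 plies

[##./##./##./...] H move#1: H30:-1/##./##./##./##.*, H31:-1/##./##./##./.##
[##./##./##./##.] V move#2: V02:+1/###/###/##./##.*, V12:+1/##./###/###/##., V22:+1/##./##./###/###
[###/###/##./##.] end (terminal -1, H#3); searched ##./##./##./... to 6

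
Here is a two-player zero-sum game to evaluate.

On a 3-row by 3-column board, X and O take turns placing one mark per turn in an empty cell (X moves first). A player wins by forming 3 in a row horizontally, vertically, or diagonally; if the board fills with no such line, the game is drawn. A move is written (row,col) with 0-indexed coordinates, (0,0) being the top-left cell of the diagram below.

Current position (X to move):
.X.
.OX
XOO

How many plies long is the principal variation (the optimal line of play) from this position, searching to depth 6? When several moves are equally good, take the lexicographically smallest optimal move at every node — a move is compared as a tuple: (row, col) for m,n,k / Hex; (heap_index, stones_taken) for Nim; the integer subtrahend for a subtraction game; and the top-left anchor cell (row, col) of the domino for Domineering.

[.X./.OX/XOO] X move#1: (0,0):+1/XX./.OX/XOO*, (0,2):-1/.XX/.OX/XOO, (1,0):-1/.X./XOX/XOO
[XX./.OX/XOO] O move#2: (0,2):-1/XXO/.OX/XOO*, (1,0):-1/XX./OOX/XOO
[XXO/.OX/XOO] X move#3: (1,0):+1/XXO/XOX/XOO*
[XXO/XOX/XOO] end (terminal -1, O#4); searched .X./.OX/XOO to 6

PV length from [.X./.OX/XOO]: 3 plies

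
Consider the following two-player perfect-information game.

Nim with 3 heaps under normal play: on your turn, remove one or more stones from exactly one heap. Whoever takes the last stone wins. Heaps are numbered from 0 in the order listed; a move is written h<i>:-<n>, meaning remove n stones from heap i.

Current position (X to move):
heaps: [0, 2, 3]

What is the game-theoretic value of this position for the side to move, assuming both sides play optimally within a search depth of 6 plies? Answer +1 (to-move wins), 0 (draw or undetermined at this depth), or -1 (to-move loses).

value((0,2,3), X) = +1

ply 1, X at (0,2,3) | h1:-1=-1→(0,1,3); h1:-2=-1→(0,0,3); h2:-1=+1→(0,2,2)*; h2:-2=-1→(0,2,1); h2:-3=-1→(0,2,0)
ply 2, O at (0,2,2) | h1:-1=-1→(0,1,2)*; h1:-2=-1→(0,0,2); h2:-1=-1→(0,2,1); h2:-2=-1→(0,2,0)
ply 3, X at (0,1,2) | h1:-1=-1→(0,0,2); h2:-1=+1→(0,1,1)*; h2:-2=-1→(0,1,0)
ply 4, O at (0,1,1) | h1:-1=-1→(0,0,1)*; h2:-1=-1→(0,1,0)
ply 5, X at (0,0,1) | h2:-1=+1→(0,0,0)*
ply 6: (0,0,0) is terminal -1 (O); from (0,2,3) depth 6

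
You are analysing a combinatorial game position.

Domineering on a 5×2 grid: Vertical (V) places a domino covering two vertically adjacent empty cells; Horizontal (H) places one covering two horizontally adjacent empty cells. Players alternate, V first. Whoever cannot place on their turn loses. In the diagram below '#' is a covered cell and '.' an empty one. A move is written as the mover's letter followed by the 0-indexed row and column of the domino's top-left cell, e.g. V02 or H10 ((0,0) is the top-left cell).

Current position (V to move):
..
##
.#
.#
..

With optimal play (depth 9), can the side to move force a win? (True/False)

p1 V@[../##/.#/.#/..]: V20[../##/##/##/..]-1* V30[../##/.#/##/#.]-1
p2 H@[../##/##/##/..]: H00[##/##/##/##/..]+1* H40[../##/##/##/##]+1
p3 V@[##/##/##/##/..] terminal -1; root [../##/.#/.#/..] d9

V winning at [../##/.#/.#/..]: False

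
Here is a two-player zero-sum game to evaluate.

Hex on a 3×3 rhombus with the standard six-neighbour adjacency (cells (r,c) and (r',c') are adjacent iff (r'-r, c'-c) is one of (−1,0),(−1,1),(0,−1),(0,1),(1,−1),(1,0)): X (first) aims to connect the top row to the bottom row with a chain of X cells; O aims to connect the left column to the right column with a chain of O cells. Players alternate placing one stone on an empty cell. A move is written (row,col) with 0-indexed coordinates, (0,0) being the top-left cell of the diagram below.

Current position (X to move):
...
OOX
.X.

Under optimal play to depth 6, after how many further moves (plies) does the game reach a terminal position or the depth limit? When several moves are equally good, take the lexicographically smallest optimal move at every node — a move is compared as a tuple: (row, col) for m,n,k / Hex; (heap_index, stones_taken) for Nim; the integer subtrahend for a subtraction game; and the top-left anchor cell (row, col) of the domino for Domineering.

[.../OOX/.X.] X move#1: (0,0):-1/X../OOX/.X., (0,1):-1/.X./OOX/.X., (0,2):+1/..X/OOX/.X.*, (2,0):-1/.../OOX/XX., (2,2):-1/.../OOX/.XX
[..X/OOX/.X.] end (terminal -1, O#2); searched .../OOX/.X. to 6

PV length from [.../OOX/.X.]: 1 ply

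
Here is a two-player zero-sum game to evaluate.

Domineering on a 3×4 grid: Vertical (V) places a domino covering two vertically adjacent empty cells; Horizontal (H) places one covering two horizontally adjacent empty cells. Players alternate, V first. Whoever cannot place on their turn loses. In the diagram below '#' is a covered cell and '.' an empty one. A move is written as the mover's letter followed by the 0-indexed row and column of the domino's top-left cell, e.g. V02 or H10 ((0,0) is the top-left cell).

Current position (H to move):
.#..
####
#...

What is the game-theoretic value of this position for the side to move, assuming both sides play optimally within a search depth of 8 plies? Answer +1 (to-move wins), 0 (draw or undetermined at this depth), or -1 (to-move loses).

ply 1, H at .#../####/#... | H02=+1→.###/####/#...*; H21=+1→.#../####/###.; H22=+1→.#../####/#.##
ply 2: .###/####/#... is terminal -1 (V); from .#../####/#... depth 8

value(.#../####/#..., H) = +1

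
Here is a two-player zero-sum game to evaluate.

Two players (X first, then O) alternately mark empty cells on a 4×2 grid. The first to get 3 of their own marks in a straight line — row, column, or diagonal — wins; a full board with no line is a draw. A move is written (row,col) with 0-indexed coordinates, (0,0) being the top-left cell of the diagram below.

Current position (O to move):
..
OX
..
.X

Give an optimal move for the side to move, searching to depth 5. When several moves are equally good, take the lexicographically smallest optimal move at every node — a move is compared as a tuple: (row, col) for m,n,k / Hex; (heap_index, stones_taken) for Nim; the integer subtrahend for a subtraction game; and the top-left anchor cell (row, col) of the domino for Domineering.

O's best at [../OX/../.X]: (2,1)

p1 O@[../OX/../.X]: (0,0)[O./OX/../.X]-1 (0,1)[.O/OX/../.X]-1 (2,0)[../OX/O./.X]-1 (2,1)[../OX/.O/.X]+0* (3,0)[../OX/../OX]-1
p2 X@[../OX/.O/.X]: (0,0)[X./OX/.O/.X]+0* (0,1)[.X/OX/.O/.X]-1 (2,0)[../OX/XO/.X]+0 (3,0)[../OX/.O/XX]+0
p3 O@[X./OX/.O/.X]: (0,1)[XO/OX/.O/.X]+0* (2,0)[X./OX/OO/.X]+0 (3,0)[X./OX/.O/OX]+0
p4 X@[XO/OX/.O/.X]: (2,0)[XO/OX/XO/.X]+0* (3,0)[XO/OX/.O/XX]+0
p5 O@[XO/OX/XO/.X]: (3,0)[XO/OX/XO/OX]+0*
p6 X@[XO/OX/XO/OX] terminal +0; root [../OX/../.X] d5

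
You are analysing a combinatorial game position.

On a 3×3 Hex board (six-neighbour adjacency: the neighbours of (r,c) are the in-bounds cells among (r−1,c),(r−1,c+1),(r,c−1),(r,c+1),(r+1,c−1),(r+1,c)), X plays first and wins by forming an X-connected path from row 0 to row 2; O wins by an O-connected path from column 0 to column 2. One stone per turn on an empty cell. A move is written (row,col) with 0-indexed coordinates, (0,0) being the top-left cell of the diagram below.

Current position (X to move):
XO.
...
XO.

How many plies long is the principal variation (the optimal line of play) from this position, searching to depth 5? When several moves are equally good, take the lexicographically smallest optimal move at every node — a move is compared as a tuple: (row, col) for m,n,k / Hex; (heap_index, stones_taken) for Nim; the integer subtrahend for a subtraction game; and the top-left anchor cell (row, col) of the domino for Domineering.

ply 1, X at XO./.../XO. | (0,2)=+1→XOX/.../XO.*; (1,0)=+1→XO./X../XO.; (1,1)=+1→XO./.X./XO.; (1,2)=+1→XO./..X/XO.; (2,2)=+1→XO./.../XOX
ply 2, O at XOX/.../XO. | (1,0)=-1→XOX/O../XO.*; (1,1)=-1→XOX/.O./XO.; (1,2)=-1→XOX/..O/XO.; (2,2)=-1→XOX/.../XOO
ply 3, X at XOX/O../XO. | (1,1)=+1→XOX/OX./XO.*; (1,2)=+1→XOX/O.X/XO.; (2,2)=+1→XOX/O../XOX
ply 4: XOX/OX./XO. is terminal -1 (O); from XO./.../XO. depth 5

PV length from [XO./.../XO.]: 3 plies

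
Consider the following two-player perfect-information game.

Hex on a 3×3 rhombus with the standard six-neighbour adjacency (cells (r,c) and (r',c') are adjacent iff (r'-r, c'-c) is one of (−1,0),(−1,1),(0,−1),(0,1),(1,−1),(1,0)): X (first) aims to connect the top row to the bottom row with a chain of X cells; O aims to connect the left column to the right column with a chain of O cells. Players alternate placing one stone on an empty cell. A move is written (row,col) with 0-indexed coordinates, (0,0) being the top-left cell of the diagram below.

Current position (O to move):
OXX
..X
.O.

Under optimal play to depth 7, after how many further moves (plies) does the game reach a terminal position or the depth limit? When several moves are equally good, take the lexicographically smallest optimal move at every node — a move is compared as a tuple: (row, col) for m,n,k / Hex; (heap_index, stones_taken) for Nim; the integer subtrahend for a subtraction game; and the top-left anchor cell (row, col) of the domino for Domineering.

[OXX/..X/.O.] O move#1: (1,0):-1/OXX/O.X/.O.*, (1,1):-1/OXX/.OX/.O., (2,0):-1/OXX/..X/OO., (2,2):-1/OXX/..X/.OO
[OXX/O.X/.O.] X move#2: (1,1):+1/OXX/OXX/.O.*, (2,0):+1/OXX/O.X/XO., (2,2):+1/OXX/O.X/.OX
[OXX/OXX/.O.] O move#3: (2,0):-1/OXX/OXX/OO.*, (2,2):-1/OXX/OXX/.OO
[OXX/OXX/OO.] X move#4: (2,2):+1/OXX/OXX/OOX*
[OXX/OXX/OOX] end (terminal -1, O#5); searched OXX/..X/.O. to 7

PV length from [OXX/..X/.O.]: 4 plies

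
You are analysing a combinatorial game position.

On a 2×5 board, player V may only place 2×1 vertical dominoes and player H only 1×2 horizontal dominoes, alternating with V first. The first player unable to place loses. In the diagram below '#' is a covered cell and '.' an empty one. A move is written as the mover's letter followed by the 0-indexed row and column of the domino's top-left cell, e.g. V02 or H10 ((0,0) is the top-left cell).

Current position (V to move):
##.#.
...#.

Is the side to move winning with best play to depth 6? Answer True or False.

p1 V@[##.#./...#.]: V02[####./..##.]+1* V04[##.##/...##]-1
p2 H@[####./..##.]: H10[####./####.]-1*
p3 V@[####./####.]: V04[#####/#####]+1*
p4 H@[#####/#####] terminal -1; root [##.#./...#.] d6

V winning at [##.#./...#.]: True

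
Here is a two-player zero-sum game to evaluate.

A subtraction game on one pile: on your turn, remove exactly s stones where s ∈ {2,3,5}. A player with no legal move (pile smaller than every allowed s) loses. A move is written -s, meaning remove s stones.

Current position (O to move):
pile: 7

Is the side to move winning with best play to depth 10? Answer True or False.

p1 O@[7]: -2[5]-1* -3[4]-1 -5[2]-1
p2 X@[5]: -2[3]-1 -3[2]-1 -5[0]+1*
p3 O@[0] terminal -1; root [7] d10

O winning at [7]: False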